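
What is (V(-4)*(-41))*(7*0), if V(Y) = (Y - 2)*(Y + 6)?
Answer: 0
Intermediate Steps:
V(Y) = (-2 + Y)*(6 + Y)
(V(-4)*(-41))*(7*0) = ((-12 + (-4)² + 4*(-4))*(-41))*(7*0) = ((-12 + 16 - 16)*(-41))*0 = -12*(-41)*0 = 492*0 = 0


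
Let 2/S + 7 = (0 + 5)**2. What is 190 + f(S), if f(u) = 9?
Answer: 199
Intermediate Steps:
S = 1/9 (S = 2/(-7 + (0 + 5)**2) = 2/(-7 + 5**2) = 2/(-7 + 25) = 2/18 = 2*(1/18) = 1/9 ≈ 0.11111)
190 + f(S) = 190 + 9 = 199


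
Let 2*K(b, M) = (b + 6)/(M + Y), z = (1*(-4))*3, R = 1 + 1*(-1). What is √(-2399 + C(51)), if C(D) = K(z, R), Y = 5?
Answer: I*√59990/5 ≈ 48.986*I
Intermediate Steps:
R = 0 (R = 1 - 1 = 0)
z = -12 (z = -4*3 = -12)
K(b, M) = (6 + b)/(2*(5 + M)) (K(b, M) = ((b + 6)/(M + 5))/2 = ((6 + b)/(5 + M))/2 = (6 + b)/(2*(5 + M)))
C(D) = -⅗ (C(D) = (6 - 12)/(2*(5 + 0)) = (½)*(-6)/5 = (½)*(⅕)*(-6) = -⅗)
√(-2399 + C(51)) = √(-2399 - ⅗) = √(-11998/5) = I*√59990/5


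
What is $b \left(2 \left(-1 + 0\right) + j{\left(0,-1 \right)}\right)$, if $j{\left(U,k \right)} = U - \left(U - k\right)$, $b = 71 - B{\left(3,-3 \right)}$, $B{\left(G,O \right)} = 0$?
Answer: $-213$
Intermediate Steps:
$b = 71$ ($b = 71 - 0 = 71 + 0 = 71$)
$j{\left(U,k \right)} = k$ ($j{\left(U,k \right)} = U - \left(U - k\right) = k$)
$b \left(2 \left(-1 + 0\right) + j{\left(0,-1 \right)}\right) = 71 \left(2 \left(-1 + 0\right) - 1\right) = 71 \left(2 \left(-1\right) - 1\right) = 71 \left(-2 - 1\right) = 71 \left(-3\right) = -213$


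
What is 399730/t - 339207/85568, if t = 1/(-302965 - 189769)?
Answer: -16853521354152967/85568 ≈ -1.9696e+11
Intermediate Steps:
t = -1/492734 (t = 1/(-492734) = -1/492734 ≈ -2.0295e-6)
399730/t - 339207/85568 = 399730/(-1/492734) - 339207/85568 = 399730*(-492734) - 339207*1/85568 = -196960561820 - 339207/85568 = -16853521354152967/85568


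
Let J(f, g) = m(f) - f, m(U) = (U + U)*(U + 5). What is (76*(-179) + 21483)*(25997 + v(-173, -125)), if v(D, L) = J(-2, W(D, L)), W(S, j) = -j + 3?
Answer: 204751573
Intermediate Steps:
W(S, j) = 3 - j
m(U) = 2*U*(5 + U) (m(U) = (2*U)*(5 + U) = 2*U*(5 + U))
J(f, g) = -f + 2*f*(5 + f) (J(f, g) = 2*f*(5 + f) - f = -f + 2*f*(5 + f))
v(D, L) = -10 (v(D, L) = -2*(9 + 2*(-2)) = -2*(9 - 4) = -2*5 = -10)
(76*(-179) + 21483)*(25997 + v(-173, -125)) = (76*(-179) + 21483)*(25997 - 10) = (-13604 + 21483)*25987 = 7879*25987 = 204751573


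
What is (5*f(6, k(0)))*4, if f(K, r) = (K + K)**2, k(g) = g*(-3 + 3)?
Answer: 2880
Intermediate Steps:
k(g) = 0 (k(g) = g*0 = 0)
f(K, r) = 4*K**2 (f(K, r) = (2*K)**2 = 4*K**2)
(5*f(6, k(0)))*4 = (5*(4*6**2))*4 = (5*(4*36))*4 = (5*144)*4 = 720*4 = 2880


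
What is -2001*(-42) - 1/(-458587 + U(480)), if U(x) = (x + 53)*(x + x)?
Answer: 4462041905/53093 ≈ 84042.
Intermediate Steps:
U(x) = 2*x*(53 + x) (U(x) = (53 + x)*(2*x) = 2*x*(53 + x))
-2001*(-42) - 1/(-458587 + U(480)) = -2001*(-42) - 1/(-458587 + 2*480*(53 + 480)) = 84042 - 1/(-458587 + 2*480*533) = 84042 - 1/(-458587 + 511680) = 84042 - 1/53093 = 4462041905/53093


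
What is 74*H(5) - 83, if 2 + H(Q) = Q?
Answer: 139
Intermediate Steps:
H(Q) = -2 + Q
74*H(5) - 83 = 74*(-2 + 5) - 83 = 74*3 - 83 = 222 - 83 = 139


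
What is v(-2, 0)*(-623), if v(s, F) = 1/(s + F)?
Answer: 623/2 ≈ 311.50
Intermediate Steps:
v(s, F) = 1/(F + s)
v(-2, 0)*(-623) = -623/(0 - 2) = -623/(-2) = -1/2*(-623) = 623/2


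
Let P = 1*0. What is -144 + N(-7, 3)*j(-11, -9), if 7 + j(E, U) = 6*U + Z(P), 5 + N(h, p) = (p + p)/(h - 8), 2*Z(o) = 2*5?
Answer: 792/5 ≈ 158.40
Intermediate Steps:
P = 0
Z(o) = 5 (Z(o) = (2*5)/2 = (1/2)*10 = 5)
N(h, p) = -5 + 2*p/(-8 + h) (N(h, p) = -5 + (p + p)/(h - 8) = -5 + (2*p)/(-8 + h) = -5 + 2*p/(-8 + h))
j(E, U) = -2 + 6*U (j(E, U) = -7 + (6*U + 5) = -7 + (5 + 6*U) = -2 + 6*U)
-144 + N(-7, 3)*j(-11, -9) = -144 + ((40 - 5*(-7) + 2*3)/(-8 - 7))*(-2 + 6*(-9)) = -144 + ((40 + 35 + 6)/(-15))*(-2 - 54) = -144 - 1/15*81*(-56) = -144 - 27/5*(-56) = -144 + 1512/5 = 792/5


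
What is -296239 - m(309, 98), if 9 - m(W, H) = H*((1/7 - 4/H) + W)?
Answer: -265956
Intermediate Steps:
m(W, H) = 9 - H*(1/7 + W - 4/H) (m(W, H) = 9 - H*((1/7 - 4/H) + W) = 9 - H*(1/7 + W - 4/H))
-296239 - m(309, 98) = -296239 - (13 - 1/7*98 - 1*98*309) = -296239 - (13 - 14 - 30282) = -296239 - 1*(-30283) = -296239 + 30283 = -265956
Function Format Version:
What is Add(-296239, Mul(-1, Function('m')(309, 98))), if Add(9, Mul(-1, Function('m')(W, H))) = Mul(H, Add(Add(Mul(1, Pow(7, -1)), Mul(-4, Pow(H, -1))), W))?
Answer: -265956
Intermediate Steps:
Function('m')(W, H) = Add(9, Mul(-1, H, Add(Rational(1, 7), W, Mul(-4, Pow(H, -1))))) (Function('m')(W, H) = Add(9, Mul(-1, Mul(H, Add(Add(Mul(1, Pow(7, -1)), Mul(-4, Pow(H, -1))), W)))) = Add(9, Mul(-1, Mul(H, Add(Add(Mul(1, Rational(1, 7)), Mul(-4, Pow(H, -1))), W)))) = Add(9, Mul(-1, Mul(H, Add(Add(Rational(1, 7), Mul(-4, Pow(H, -1))), W)))) = Add(9, Mul(-1, Mul(H, Add(Rational(1, 7), W, Mul(-4, Pow(H, -1)))))) = Add(9, Mul(-1, H, Add(Rational(1, 7), W, Mul(-4, Pow(H, -1))))))
Add(-296239, Mul(-1, Function('m')(309, 98))) = Add(-296239, Mul(-1, Add(13, Mul(Rational(-1, 7), 98), Mul(-1, 98, 309)))) = Add(-296239, Mul(-1, Add(13, -14, -30282))) = Add(-296239, Mul(-1, -30283)) = Add(-296239, 30283) = -265956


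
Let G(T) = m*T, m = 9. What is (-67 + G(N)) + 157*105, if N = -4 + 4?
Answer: 16418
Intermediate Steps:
N = 0
G(T) = 9*T
(-67 + G(N)) + 157*105 = (-67 + 9*0) + 157*105 = (-67 + 0) + 16485 = -67 + 16485 = 16418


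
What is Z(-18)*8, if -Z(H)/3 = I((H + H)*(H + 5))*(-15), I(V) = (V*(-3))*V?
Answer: -236545920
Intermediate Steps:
I(V) = -3*V**2 (I(V) = (-3*V)*V = -3*V**2)
Z(H) = -540*H**2*(5 + H)**2 (Z(H) = -3*(-3*(H + 5)**2*(H + H)**2)*(-15) = -3*(-3*4*H**2*(5 + H)**2)*(-15) = -3*(-12*H**2*(5 + H)**2)*(-15) = -540*H**2*(5 + H)**2)
Z(-18)*8 = -540*(-18)**2*(5 - 18)**2*8 = -540*324*(-13)**2*8 = -540*324*169*8 = -29568240*8 = -236545920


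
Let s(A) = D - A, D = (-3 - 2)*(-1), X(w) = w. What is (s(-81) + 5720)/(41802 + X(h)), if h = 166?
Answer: 2903/20984 ≈ 0.13834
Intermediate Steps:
D = 5 (D = -5*(-1) = 5)
s(A) = 5 - A
(s(-81) + 5720)/(41802 + X(h)) = ((5 - 1*(-81)) + 5720)/(41802 + 166) = ((5 + 81) + 5720)/41968 = (86 + 5720)*(1/41968) = 5806*(1/41968) = 2903/20984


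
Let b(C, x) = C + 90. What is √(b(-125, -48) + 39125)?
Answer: √39090 ≈ 197.71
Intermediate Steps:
b(C, x) = 90 + C
√(b(-125, -48) + 39125) = √((90 - 125) + 39125) = √(-35 + 39125) = √39090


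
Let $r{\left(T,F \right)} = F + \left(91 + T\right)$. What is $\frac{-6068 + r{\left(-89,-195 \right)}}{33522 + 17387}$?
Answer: $- \frac{6261}{50909} \approx -0.12298$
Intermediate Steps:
$r{\left(T,F \right)} = 91 + F + T$
$\frac{-6068 + r{\left(-89,-195 \right)}}{33522 + 17387} = \frac{-6068 - 193}{33522 + 17387} = \frac{-6068 - 193}{50909} = \left(-6261\right) \frac{1}{50909} = - \frac{6261}{50909}$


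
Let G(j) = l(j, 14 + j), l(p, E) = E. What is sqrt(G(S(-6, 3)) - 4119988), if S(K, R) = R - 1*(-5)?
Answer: 3*I*sqrt(457774) ≈ 2029.8*I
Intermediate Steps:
S(K, R) = 5 + R (S(K, R) = R + 5 = 5 + R)
G(j) = 14 + j
sqrt(G(S(-6, 3)) - 4119988) = sqrt((14 + (5 + 3)) - 4119988) = sqrt((14 + 8) - 4119988) = sqrt(22 - 4119988) = sqrt(-4119966) = 3*I*sqrt(457774)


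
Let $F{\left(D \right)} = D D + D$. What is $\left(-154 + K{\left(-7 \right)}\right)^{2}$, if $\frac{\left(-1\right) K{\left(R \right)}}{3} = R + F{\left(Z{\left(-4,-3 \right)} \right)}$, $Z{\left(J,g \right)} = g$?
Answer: $22801$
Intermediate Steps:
$F{\left(D \right)} = D + D^{2}$ ($F{\left(D \right)} = D^{2} + D = D + D^{2}$)
$K{\left(R \right)} = -18 - 3 R$ ($K{\left(R \right)} = - 3 \left(R - 3 \left(1 - 3\right)\right) = - 3 \left(R - -6\right) = - 3 \left(R + 6\right) = - 3 \left(6 + R\right) = -18 - 3 R$)
$\left(-154 + K{\left(-7 \right)}\right)^{2} = \left(-154 - -3\right)^{2} = \left(-154 + \left(-18 + 21\right)\right)^{2} = \left(-154 + 3\right)^{2} = \left(-151\right)^{2} = 22801$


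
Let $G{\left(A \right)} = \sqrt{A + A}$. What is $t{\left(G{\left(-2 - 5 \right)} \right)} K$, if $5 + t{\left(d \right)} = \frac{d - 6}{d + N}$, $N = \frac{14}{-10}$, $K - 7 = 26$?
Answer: $- \frac{2255}{19} + \frac{1265 i \sqrt{14}}{133} \approx -118.68 + 35.588 i$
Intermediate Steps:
$K = 33$ ($K = 7 + 26 = 33$)
$N = - \frac{7}{5}$ ($N = 14 \left(- \frac{1}{10}\right) = - \frac{7}{5} \approx -1.4$)
$G{\left(A \right)} = \sqrt{2} \sqrt{A}$ ($G{\left(A \right)} = \sqrt{2 A} = \sqrt{2} \sqrt{A}$)
$t{\left(d \right)} = -5 + \frac{-6 + d}{- \frac{7}{5} + d}$ ($t{\left(d \right)} = -5 + \frac{d - 6}{d - \frac{7}{5}} = -5 + \frac{-6 + d}{- \frac{7}{5} + d}$)
$t{\left(G{\left(-2 - 5 \right)} \right)} K = \frac{5 \left(1 - 4 \sqrt{2} \sqrt{-2 - 5}\right)}{-7 + 5 \sqrt{2} \sqrt{-2 - 5}} \cdot 33 = \frac{5 \left(1 - 4 \sqrt{2} \sqrt{-7}\right)}{-7 + 5 \sqrt{2} \sqrt{-7}} \cdot 33 = \frac{5 \left(1 - 4 \sqrt{2} i \sqrt{7}\right)}{-7 + 5 \sqrt{2} i \sqrt{7}} \cdot 33 = \frac{5 \left(1 - 4 i \sqrt{14}\right)}{-7 + 5 i \sqrt{14}} \cdot 33 = \frac{165 \left(1 - 4 i \sqrt{14}\right)}{-7 + 5 i \sqrt{14}}$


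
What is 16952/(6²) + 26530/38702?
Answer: 82128923/174159 ≈ 471.57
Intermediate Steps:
16952/(6²) + 26530/38702 = 16952/36 + 26530*(1/38702) = 16952*(1/36) + 13265/19351 = 4238/9 + 13265/19351 = 82128923/174159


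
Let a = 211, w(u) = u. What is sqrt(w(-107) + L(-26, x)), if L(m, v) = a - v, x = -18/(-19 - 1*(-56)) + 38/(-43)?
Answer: 2*sqrt(66680401)/1591 ≈ 10.265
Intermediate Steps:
x = -2180/1591 (x = -18/(-19 + 56) + 38*(-1/43) = -18/37 - 38/43 = -2180/1591 ≈ -1.3702)
L(m, v) = 211 - v
sqrt(w(-107) + L(-26, x)) = sqrt(-107 + (211 - 1*(-2180/1591))) = sqrt(-107 + (211 + 2180/1591)) = sqrt(-107 + 337881/1591) = sqrt(167644/1591) = 2*sqrt(66680401)/1591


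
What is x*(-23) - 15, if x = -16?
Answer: 353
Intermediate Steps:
x*(-23) - 15 = -16*(-23) - 15 = 368 - 15 = 353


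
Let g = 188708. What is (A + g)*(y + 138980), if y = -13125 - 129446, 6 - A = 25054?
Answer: -587703060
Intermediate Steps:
A = -25048 (A = 6 - 1*25054 = 6 - 25054 = -25048)
y = -142571
(A + g)*(y + 138980) = (-25048 + 188708)*(-142571 + 138980) = 163660*(-3591) = -587703060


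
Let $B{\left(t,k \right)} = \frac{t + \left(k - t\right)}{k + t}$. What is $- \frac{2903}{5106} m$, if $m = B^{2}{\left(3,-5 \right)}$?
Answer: $- \frac{72575}{20424} \approx -3.5534$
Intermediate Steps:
$B{\left(t,k \right)} = \frac{k}{k + t}$
$m = \frac{25}{4}$ ($m = \left(- \frac{5}{-5 + 3}\right)^{2} = \left(- \frac{5}{-2}\right)^{2} = \left(\left(-5\right) \left(- \frac{1}{2}\right)\right)^{2} = \left(\frac{5}{2}\right)^{2} = \frac{25}{4} \approx 6.25$)
$- \frac{2903}{5106} m = - \frac{2903}{5106} \cdot \frac{25}{4} = \left(-2903\right) \frac{1}{5106} \cdot \frac{25}{4} = \left(- \frac{2903}{5106}\right) \frac{25}{4} = - \frac{72575}{20424}$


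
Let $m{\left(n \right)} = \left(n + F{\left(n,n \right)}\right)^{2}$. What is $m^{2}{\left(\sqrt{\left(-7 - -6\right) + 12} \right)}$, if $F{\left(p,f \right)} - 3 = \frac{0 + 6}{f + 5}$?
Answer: $\frac{3079168}{2401} + \frac{847872 \sqrt{11}}{2401} \approx 2453.7$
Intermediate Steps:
$F{\left(p,f \right)} = 3 + \frac{6}{5 + f}$ ($F{\left(p,f \right)} = 3 + \frac{0 + 6}{f + 5} = 3 + \frac{6}{5 + f}$)
$m{\left(n \right)} = \left(n + \frac{3 \left(7 + n\right)}{5 + n}\right)^{2}$
$m^{2}{\left(\sqrt{\left(-7 - -6\right) + 12} \right)} = \left(\frac{\left(21 + \left(\sqrt{\left(-7 - -6\right) + 12}\right)^{2} + 8 \sqrt{\left(-7 - -6\right) + 12}\right)^{2}}{\left(5 + \sqrt{\left(-7 - -6\right) + 12}\right)^{2}}\right)^{2} = \left(\frac{\left(21 + \left(\sqrt{\left(-7 + 6\right) + 12}\right)^{2} + 8 \sqrt{\left(-7 + 6\right) + 12}\right)^{2}}{\left(5 + \sqrt{\left(-7 + 6\right) + 12}\right)^{2}}\right)^{2} = \left(\frac{\left(21 + \left(\sqrt{-1 + 12}\right)^{2} + 8 \sqrt{-1 + 12}\right)^{2}}{\left(5 + \sqrt{-1 + 12}\right)^{2}}\right)^{2} = \left(\frac{\left(21 + \left(\sqrt{11}\right)^{2} + 8 \sqrt{11}\right)^{2}}{\left(5 + \sqrt{11}\right)^{2}}\right)^{2} = \left(\frac{\left(21 + 11 + 8 \sqrt{11}\right)^{2}}{\left(5 + \sqrt{11}\right)^{2}}\right)^{2} = \left(\frac{\left(32 + 8 \sqrt{11}\right)^{2}}{\left(5 + \sqrt{11}\right)^{2}}\right)^{2} = \frac{\left(32 + 8 \sqrt{11}\right)^{4}}{\left(5 + \sqrt{11}\right)^{4}}$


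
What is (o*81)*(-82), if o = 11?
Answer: -73062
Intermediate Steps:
(o*81)*(-82) = (11*81)*(-82) = 891*(-82) = -73062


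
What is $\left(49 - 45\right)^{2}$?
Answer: $16$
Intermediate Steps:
$\left(49 - 45\right)^{2} = 4^{2} = 16$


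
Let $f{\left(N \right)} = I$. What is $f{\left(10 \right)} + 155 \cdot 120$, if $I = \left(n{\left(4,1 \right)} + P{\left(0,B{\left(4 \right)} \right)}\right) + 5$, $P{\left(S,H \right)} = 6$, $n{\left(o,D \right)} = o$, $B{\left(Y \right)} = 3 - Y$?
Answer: $18615$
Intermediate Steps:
$I = 15$ ($I = \left(4 + 6\right) + 5 = 10 + 5 = 15$)
$f{\left(N \right)} = 15$
$f{\left(10 \right)} + 155 \cdot 120 = 15 + 155 \cdot 120 = 15 + 18600 = 18615$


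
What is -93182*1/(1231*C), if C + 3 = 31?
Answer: -46591/17234 ≈ -2.7034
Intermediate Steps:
C = 28 (C = -3 + 31 = 28)
-93182*1/(1231*C) = -93182/(1231*28) = -93182/34468 = -93182*1/34468 = -46591/17234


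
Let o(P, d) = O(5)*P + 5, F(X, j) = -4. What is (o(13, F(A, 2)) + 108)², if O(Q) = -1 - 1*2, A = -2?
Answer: 5476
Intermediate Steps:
O(Q) = -3 (O(Q) = -1 - 2 = -3)
o(P, d) = 5 - 3*P (o(P, d) = -3*P + 5 = 5 - 3*P)
(o(13, F(A, 2)) + 108)² = ((5 - 3*13) + 108)² = ((5 - 39) + 108)² = (-34 + 108)² = 74² = 5476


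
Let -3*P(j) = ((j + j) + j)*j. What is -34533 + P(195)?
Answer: -72558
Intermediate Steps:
P(j) = -j² (P(j) = -((j + j) + j)*j/3 = -(2*j + j)*j/3 = -3*j*j/3 = -j²)
-34533 + P(195) = -34533 - 1*195² = -34533 - 1*38025 = -34533 - 38025 = -72558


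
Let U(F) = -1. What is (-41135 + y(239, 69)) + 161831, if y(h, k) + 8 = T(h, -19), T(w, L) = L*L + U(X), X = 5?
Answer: 121048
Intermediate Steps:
T(w, L) = -1 + L**2 (T(w, L) = L*L - 1 = L**2 - 1 = -1 + L**2)
y(h, k) = 352 (y(h, k) = -8 + (-1 + (-19)**2) = -8 + (-1 + 361) = -8 + 360 = 352)
(-41135 + y(239, 69)) + 161831 = (-41135 + 352) + 161831 = -40783 + 161831 = 121048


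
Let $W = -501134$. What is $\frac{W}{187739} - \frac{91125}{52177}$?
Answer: $- \frac{43255385093}{9795657803} \approx -4.4158$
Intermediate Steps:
$\frac{W}{187739} - \frac{91125}{52177} = - \frac{501134}{187739} - \frac{91125}{52177} = - \frac{43255385093}{9795657803}$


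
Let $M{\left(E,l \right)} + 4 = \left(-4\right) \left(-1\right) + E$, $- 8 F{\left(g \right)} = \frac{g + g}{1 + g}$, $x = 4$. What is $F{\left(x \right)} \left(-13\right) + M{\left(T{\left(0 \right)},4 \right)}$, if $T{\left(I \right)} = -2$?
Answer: $\frac{3}{5} \approx 0.6$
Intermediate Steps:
$F{\left(g \right)} = - \frac{g}{4 \left(1 + g\right)}$ ($F{\left(g \right)} = - \frac{\left(g + g\right) \frac{1}{1 + g}}{8} = - \frac{2 g \frac{1}{1 + g}}{8} = - \frac{g}{4 \left(1 + g\right)}$)
$M{\left(E,l \right)} = E$ ($M{\left(E,l \right)} = -4 + \left(\left(-4\right) \left(-1\right) + E\right) = -4 + \left(4 + E\right) = E$)
$F{\left(x \right)} \left(-13\right) + M{\left(T{\left(0 \right)},4 \right)} = \left(-1\right) 4 \frac{1}{4 + 4 \cdot 4} \left(-13\right) - 2 = \left(-1\right) 4 \frac{1}{4 + 16} \left(-13\right) - 2 = \left(-1\right) 4 \cdot \frac{1}{20} \left(-13\right) - 2 = \left(- \frac{1}{5}\right) \left(-13\right) - 2 = \frac{13}{5} - 2 = \frac{3}{5}$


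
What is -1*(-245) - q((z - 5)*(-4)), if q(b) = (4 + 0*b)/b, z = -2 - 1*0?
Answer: 1714/7 ≈ 244.86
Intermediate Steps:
z = -2 (z = -2 + 0 = -2)
q(b) = 4/b (q(b) = (4 + 0)/b = 4/b)
-1*(-245) - q((z - 5)*(-4)) = -1*(-245) - 4/((-2 - 5)*(-4)) = 245 - 4/((-7*(-4))) = 245 - 4/28 = 245 - 1*⅐ = 245 - ⅐ = 1714/7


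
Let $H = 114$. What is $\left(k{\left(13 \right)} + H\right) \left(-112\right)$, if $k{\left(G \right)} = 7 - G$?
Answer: $-12096$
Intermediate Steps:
$\left(k{\left(13 \right)} + H\right) \left(-112\right) = \left(\left(7 - 13\right) + 114\right) \left(-112\right) = \left(-6 + 114\right) \left(-112\right) = 108 \left(-112\right) = -12096$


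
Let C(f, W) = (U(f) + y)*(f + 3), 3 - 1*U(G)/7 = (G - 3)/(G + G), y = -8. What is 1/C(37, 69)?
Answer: 37/14480 ≈ 0.0025552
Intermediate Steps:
U(G) = 21 - 7*(-3 + G)/(2*G) (U(G) = 21 - 7*(G - 3)/(G + G) = 21 - 7*(-3 + G)/(2*G))
C(f, W) = (-8 + 7*(3 + 5*f)/(2*f))*(3 + f) (C(f, W) = (7*(3 + 5*f)/(2*f) - 8)*(f + 3) = (-8 + 7*(3 + 5*f)/(2*f))*(3 + f))
1/C(37, 69) = 1/(39 + (19/2)*37 + (63/2)/37) = 1/(39 + 703/2 + (63/2)*(1/37)) = 1/(39 + 703/2 + 63/74) = 1/(14480/37) = 37/14480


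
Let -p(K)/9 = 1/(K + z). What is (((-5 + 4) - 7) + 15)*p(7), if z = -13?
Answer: 21/2 ≈ 10.500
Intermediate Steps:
p(K) = -9/(-13 + K) (p(K) = -9/(K - 13) = -9/(-13 + K))
(((-5 + 4) - 7) + 15)*p(7) = (((-5 + 4) - 7) + 15)*(-9/(-13 + 7)) = ((-1 - 7) + 15)*(-9/(-6)) = (-8 + 15)*(-9*(-⅙)) = 7*(3/2) = 21/2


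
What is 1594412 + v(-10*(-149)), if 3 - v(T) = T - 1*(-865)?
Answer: 1592060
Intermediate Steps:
v(T) = -862 - T (v(T) = 3 - (T - 1*(-865)) = 3 - (T + 865) = 3 - (865 + T) = 3 + (-865 - T) = -862 - T)
1594412 + v(-10*(-149)) = 1594412 + (-862 - (-10)*(-149)) = 1594412 + (-862 - 1*1490) = 1594412 + (-862 - 1490) = 1594412 - 2352 = 1592060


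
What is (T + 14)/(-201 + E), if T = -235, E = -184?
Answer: 221/385 ≈ 0.57403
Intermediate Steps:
(T + 14)/(-201 + E) = (-235 + 14)/(-201 - 184) = -221/(-385) = -221*(-1/385) = 221/385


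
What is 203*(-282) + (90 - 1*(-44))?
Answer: -57112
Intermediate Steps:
203*(-282) + (90 - 1*(-44)) = -57246 + (90 + 44) = -57246 + 134 = -57112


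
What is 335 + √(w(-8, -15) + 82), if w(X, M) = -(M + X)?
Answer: 335 + √105 ≈ 345.25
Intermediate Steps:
w(X, M) = -M - X
335 + √(w(-8, -15) + 82) = 335 + √((-1*(-15) - 1*(-8)) + 82) = 335 + √((15 + 8) + 82) = 335 + √(23 + 82) = 335 + √105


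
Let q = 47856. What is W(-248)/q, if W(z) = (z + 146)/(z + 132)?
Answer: 17/925216 ≈ 1.8374e-5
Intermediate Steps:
W(z) = (146 + z)/(132 + z)
W(-248)/q = ((146 - 248)/(132 - 248))/47856 = (-102/(-116))*(1/47856) = -1/116*(-102)*(1/47856) = (51/58)*(1/47856) = 17/925216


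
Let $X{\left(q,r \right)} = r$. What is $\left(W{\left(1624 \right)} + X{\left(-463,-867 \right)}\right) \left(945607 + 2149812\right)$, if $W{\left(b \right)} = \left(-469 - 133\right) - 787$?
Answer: $-6983265264$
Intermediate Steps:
$W{\left(b \right)} = -1389$ ($W{\left(b \right)} = \left(-469 - 133\right) - 787 = -602 - 787 = -1389$)
$\left(W{\left(1624 \right)} + X{\left(-463,-867 \right)}\right) \left(945607 + 2149812\right) = \left(-1389 - 867\right) \left(945607 + 2149812\right) = \left(-2256\right) 3095419 = -6983265264$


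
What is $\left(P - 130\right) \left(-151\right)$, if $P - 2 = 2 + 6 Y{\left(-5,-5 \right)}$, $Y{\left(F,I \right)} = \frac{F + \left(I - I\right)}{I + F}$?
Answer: $18573$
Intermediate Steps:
$Y{\left(F,I \right)} = \frac{F}{F + I}$ ($Y{\left(F,I \right)} = \frac{F + 0}{F + I} = \frac{F}{F + I}$)
$P = 7$ ($P = 2 + \left(2 + 6 \left(- \frac{5}{-5 - 5}\right)\right) = 2 + \left(2 + 6 \left(- \frac{5}{-10}\right)\right) = 2 + \left(2 + 6 \left(\left(-5\right) \left(- \frac{1}{10}\right)\right)\right) = 2 + \left(2 + 6 \cdot \frac{1}{2}\right) = 2 + \left(2 + 3\right) = 2 + 5 = 7$)
$\left(P - 130\right) \left(-151\right) = \left(7 - 130\right) \left(-151\right) = \left(-123\right) \left(-151\right) = 18573$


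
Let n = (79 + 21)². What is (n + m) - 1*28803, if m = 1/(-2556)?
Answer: -48060469/2556 ≈ -18803.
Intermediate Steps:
m = -1/2556 ≈ -0.00039124
n = 10000 (n = 100² = 10000)
(n + m) - 1*28803 = (10000 - 1/2556) - 1*28803 = 25559999/2556 - 28803 = -48060469/2556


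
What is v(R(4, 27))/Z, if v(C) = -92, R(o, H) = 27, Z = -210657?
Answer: 4/9159 ≈ 0.00043673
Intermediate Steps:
v(R(4, 27))/Z = -92/(-210657) = -92*(-1/210657) = 4/9159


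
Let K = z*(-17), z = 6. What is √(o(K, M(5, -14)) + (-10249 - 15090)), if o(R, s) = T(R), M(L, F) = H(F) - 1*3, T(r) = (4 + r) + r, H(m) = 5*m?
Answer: I*√25539 ≈ 159.81*I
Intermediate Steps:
K = -102 (K = 6*(-17) = -102)
T(r) = 4 + 2*r
M(L, F) = -3 + 5*F (M(L, F) = 5*F - 1*3 = 5*F - 3 = -3 + 5*F)
o(R, s) = 4 + 2*R
√(o(K, M(5, -14)) + (-10249 - 15090)) = √((4 + 2*(-102)) + (-10249 - 15090)) = √((4 - 204) - 25339) = √(-200 - 25339) = √(-25539) = I*√25539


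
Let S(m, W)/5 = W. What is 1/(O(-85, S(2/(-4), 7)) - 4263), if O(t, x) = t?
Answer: -1/4348 ≈ -0.00022999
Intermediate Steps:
S(m, W) = 5*W
1/(O(-85, S(2/(-4), 7)) - 4263) = 1/(-85 - 4263) = 1/(-4348) = -1/4348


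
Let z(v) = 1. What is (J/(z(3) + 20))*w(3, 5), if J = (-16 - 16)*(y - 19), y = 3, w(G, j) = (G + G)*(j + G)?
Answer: 8192/7 ≈ 1170.3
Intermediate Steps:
w(G, j) = 2*G*(G + j) (w(G, j) = (2*G)*(G + j) = 2*G*(G + j))
J = 512 (J = (-16 - 16)*(3 - 19) = -32*(-16) = 512)
(J/(z(3) + 20))*w(3, 5) = (512/(1 + 20))*(2*3*(3 + 5)) = (512/21)*(2*3*8) = (512*(1/21))*48 = (512/21)*48 = 8192/7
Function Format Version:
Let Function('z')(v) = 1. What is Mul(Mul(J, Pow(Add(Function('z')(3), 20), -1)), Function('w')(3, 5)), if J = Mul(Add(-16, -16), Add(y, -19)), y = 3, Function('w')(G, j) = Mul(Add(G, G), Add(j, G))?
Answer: Rational(8192, 7) ≈ 1170.3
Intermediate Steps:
Function('w')(G, j) = Mul(2, G, Add(G, j)) (Function('w')(G, j) = Mul(Mul(2, G), Add(G, j)) = Mul(2, G, Add(G, j)))
J = 512 (J = Mul(Add(-16, -16), Add(3, -19)) = Mul(-32, -16) = 512)
Mul(Mul(J, Pow(Add(Function('z')(3), 20), -1)), Function('w')(3, 5)) = Mul(Mul(512, Pow(Add(1, 20), -1)), Mul(2, 3, Add(3, 5))) = Mul(Mul(512, Pow(21, -1)), Mul(2, 3, 8)) = Mul(Mul(512, Rational(1, 21)), 48) = Mul(Rational(512, 21), 48) = Rational(8192, 7)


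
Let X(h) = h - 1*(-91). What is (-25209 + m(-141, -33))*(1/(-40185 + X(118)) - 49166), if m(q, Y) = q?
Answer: 24912205715475/19988 ≈ 1.2464e+9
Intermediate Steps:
X(h) = 91 + h (X(h) = h + 91 = 91 + h)
(-25209 + m(-141, -33))*(1/(-40185 + X(118)) - 49166) = (-25209 - 141)*(1/(-40185 + (91 + 118)) - 49166) = -25350*(1/(-40185 + 209) - 49166) = -25350*(1/(-39976) - 49166) = -25350*(-1/39976 - 49166) = -25350*(-1965460017/39976) = 24912205715475/19988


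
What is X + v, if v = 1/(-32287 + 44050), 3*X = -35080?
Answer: -137548679/11763 ≈ -11693.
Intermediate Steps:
X = -35080/3 (X = (⅓)*(-35080) = -35080/3 ≈ -11693.)
v = 1/11763 ≈ 8.5012e-5
X + v = -35080/3 + 1/11763 = -137548679/11763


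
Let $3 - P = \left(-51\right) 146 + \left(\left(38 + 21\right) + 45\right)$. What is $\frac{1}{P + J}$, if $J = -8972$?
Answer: $- \frac{1}{1627} \approx -0.00061463$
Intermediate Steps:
$P = 7345$ ($P = 3 - \left(\left(-51\right) 146 + \left(\left(38 + 21\right) + 45\right)\right) = 3 - \left(-7446 + \left(59 + 45\right)\right) = 3 - \left(-7446 + 104\right) = 3 - -7342 = 3 + 7342 = 7345$)
$\frac{1}{P + J} = \frac{1}{7345 - 8972} = \frac{1}{-1627} = - \frac{1}{1627}$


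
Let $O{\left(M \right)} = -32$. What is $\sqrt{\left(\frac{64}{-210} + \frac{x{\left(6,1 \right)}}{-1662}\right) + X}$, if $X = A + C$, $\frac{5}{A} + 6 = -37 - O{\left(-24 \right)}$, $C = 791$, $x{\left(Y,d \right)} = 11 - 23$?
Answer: $\frac{\sqrt{80888515302210}}{319935} \approx 28.111$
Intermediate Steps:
$x{\left(Y,d \right)} = -12$ ($x{\left(Y,d \right)} = 11 - 23 = -12$)
$A = - \frac{5}{11}$ ($A = \frac{5}{-6 - 5} = \frac{5}{-11} = 5 \left(- \frac{1}{11}\right) = - \frac{5}{11} \approx -0.45455$)
$X = \frac{8696}{11}$ ($X = - \frac{5}{11} + 791 = \frac{8696}{11} \approx 790.54$)
$\sqrt{\left(\frac{64}{-210} + \frac{x{\left(6,1 \right)}}{-1662}\right) + X} = \sqrt{\left(\frac{64}{-210} - \frac{12}{-1662}\right) + \frac{8696}{11}} = \sqrt{\left(64 \left(- \frac{1}{210}\right) - - \frac{2}{277}\right) + \frac{8696}{11}} = \sqrt{\left(- \frac{32}{105} + \frac{2}{277}\right) + \frac{8696}{11}} = \sqrt{- \frac{8654}{29085} + \frac{8696}{11}} = \sqrt{\frac{252827966}{319935}} = \frac{\sqrt{80888515302210}}{319935}$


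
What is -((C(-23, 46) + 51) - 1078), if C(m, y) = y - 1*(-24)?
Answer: 957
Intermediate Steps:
C(m, y) = 24 + y (C(m, y) = y + 24 = 24 + y)
-((C(-23, 46) + 51) - 1078) = -(((24 + 46) + 51) - 1078) = -((70 + 51) - 1078) = -(121 - 1078) = -1*(-957) = 957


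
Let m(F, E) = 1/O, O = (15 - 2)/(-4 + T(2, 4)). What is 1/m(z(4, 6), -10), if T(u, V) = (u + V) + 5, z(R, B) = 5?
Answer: 13/7 ≈ 1.8571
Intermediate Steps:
T(u, V) = 5 + V + u (T(u, V) = (V + u) + 5 = 5 + V + u)
O = 13/7 (O = (15 - 2)/(-4 + (5 + 4 + 2)) = 13/(-4 + 11) = 13/7 ≈ 1.8571)
m(F, E) = 7/13 (m(F, E) = 1/(13/7) = 7/13)
1/m(z(4, 6), -10) = 1/(7/13) = 13/7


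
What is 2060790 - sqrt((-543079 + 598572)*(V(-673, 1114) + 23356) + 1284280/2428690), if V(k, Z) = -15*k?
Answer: 2060790 - sqrt(109494291681926284155)/242869 ≈ 2.0177e+6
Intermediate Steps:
2060790 - sqrt((-543079 + 598572)*(V(-673, 1114) + 23356) + 1284280/2428690) = 2060790 - sqrt((-543079 + 598572)*(-15*(-673) + 23356) + 1284280/2428690) = 2060790 - sqrt(55493*(10095 + 23356) + 1284280*(1/2428690)) = 2060790 - sqrt(55493*33451 + 128428/242869) = 2060790 - sqrt(1856296343 + 128428/242869) = 2060790 - sqrt(450836836656495/242869) = 2060790 - sqrt(109494291681926284155)/242869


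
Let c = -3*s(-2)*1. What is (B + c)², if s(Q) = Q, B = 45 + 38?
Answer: 7921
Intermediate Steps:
B = 83
c = 6 (c = -3*(-2)*1 = 6*1 = 6)
(B + c)² = (83 + 6)² = 89² = 7921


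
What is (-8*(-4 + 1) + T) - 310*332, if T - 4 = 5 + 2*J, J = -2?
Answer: -102891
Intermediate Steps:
T = 5 (T = 4 + (5 + 2*(-2)) = 4 + (5 - 4) = 4 + 1 = 5)
(-8*(-4 + 1) + T) - 310*332 = (-8*(-4 + 1) + 5) - 310*332 = (-8*(-3) + 5) - 102920 = (-2*(-12) + 5) - 102920 = (24 + 5) - 102920 = 29 - 102920 = -102891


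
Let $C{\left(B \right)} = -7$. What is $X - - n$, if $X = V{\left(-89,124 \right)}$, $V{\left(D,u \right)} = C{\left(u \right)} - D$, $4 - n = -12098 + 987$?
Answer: $11197$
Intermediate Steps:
$n = 11115$ ($n = 4 - \left(-12098 + 987\right) = 4 - -11111 = 4 + 11111 = 11115$)
$V{\left(D,u \right)} = -7 - D$
$X = 82$ ($X = -7 - -89 = -7 + 89 = 82$)
$X - - n = 82 - \left(-1\right) 11115 = 82 - -11115 = 82 + 11115 = 11197$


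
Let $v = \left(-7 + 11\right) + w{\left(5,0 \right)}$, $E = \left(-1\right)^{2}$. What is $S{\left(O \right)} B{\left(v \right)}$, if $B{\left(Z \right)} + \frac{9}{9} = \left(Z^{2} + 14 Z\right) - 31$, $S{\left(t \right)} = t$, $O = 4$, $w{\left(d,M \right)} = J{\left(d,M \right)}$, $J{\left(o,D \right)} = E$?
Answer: $252$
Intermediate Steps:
$E = 1$
$J{\left(o,D \right)} = 1$
$w{\left(d,M \right)} = 1$
$v = 5$ ($v = \left(-7 + 11\right) + 1 = 4 + 1 = 5$)
$B{\left(Z \right)} = -32 + Z^{2} + 14 Z$ ($B{\left(Z \right)} = -1 - \left(31 - Z^{2} - 14 Z\right) = -1 + \left(-31 + Z^{2} + 14 Z\right) = -32 + Z^{2} + 14 Z$)
$S{\left(O \right)} B{\left(v \right)} = 4 \left(-32 + 5^{2} + 14 \cdot 5\right) = 4 \left(-32 + 25 + 70\right) = 4 \cdot 63 = 252$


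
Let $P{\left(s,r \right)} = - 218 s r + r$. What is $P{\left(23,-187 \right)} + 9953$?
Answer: $947384$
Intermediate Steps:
$P{\left(s,r \right)} = r - 218 r s$ ($P{\left(s,r \right)} = - 218 r s + r = r - 218 r s$)
$P{\left(23,-187 \right)} + 9953 = - 187 \left(1 - 5014\right) + 9953 = \left(-187\right) \left(-5013\right) + 9953 = 937431 + 9953 = 947384$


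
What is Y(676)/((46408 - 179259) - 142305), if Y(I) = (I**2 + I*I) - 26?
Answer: -456963/137578 ≈ -3.3215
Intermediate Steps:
Y(I) = -26 + 2*I**2 (Y(I) = (I**2 + I**2) - 26 = 2*I**2 - 26 = -26 + 2*I**2)
Y(676)/((46408 - 179259) - 142305) = (-26 + 2*676**2)/((46408 - 179259) - 142305) = (-26 + 2*456976)/(-132851 - 142305) = (-26 + 913952)/(-275156) = 913926*(-1/275156) = -456963/137578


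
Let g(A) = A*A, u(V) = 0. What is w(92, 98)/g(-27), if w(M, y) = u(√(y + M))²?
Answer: 0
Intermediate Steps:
w(M, y) = 0 (w(M, y) = 0² = 0)
g(A) = A²
w(92, 98)/g(-27) = 0/((-27)²) = 0/729 = 0*(1/729) = 0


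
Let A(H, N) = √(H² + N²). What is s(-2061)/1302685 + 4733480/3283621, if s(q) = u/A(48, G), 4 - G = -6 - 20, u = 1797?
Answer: 4733480/3283621 + 599*√89/231877930 ≈ 1.4416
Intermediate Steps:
G = 30 (G = 4 - (-6 - 20) = 4 - 1*(-26) = 4 + 26 = 30)
s(q) = 599*√89/178 (s(q) = 1797/(√(48² + 30²)) = 1797/(√(2304 + 900)) = 1797/(√3204) = 1797/((6*√89)) = 1797*(√89/534) = 599*√89/178)
s(-2061)/1302685 + 4733480/3283621 = (599*√89/178)/1302685 + 4733480/3283621 = (599*√89/178)*(1/1302685) + 4733480*(1/3283621) = 599*√89/231877930 + 4733480/3283621 = 4733480/3283621 + 599*√89/231877930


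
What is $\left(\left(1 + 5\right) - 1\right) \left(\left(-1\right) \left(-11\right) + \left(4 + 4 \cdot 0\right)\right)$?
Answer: $75$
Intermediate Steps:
$\left(\left(1 + 5\right) - 1\right) \left(\left(-1\right) \left(-11\right) + \left(4 + 4 \cdot 0\right)\right) = \left(6 - 1\right) \left(11 + \left(4 + 0\right)\right) = 5 \left(11 + 4\right) = 5 \cdot 15 = 75$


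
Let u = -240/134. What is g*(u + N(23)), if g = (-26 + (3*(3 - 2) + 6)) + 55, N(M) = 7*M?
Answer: 405346/67 ≈ 6049.9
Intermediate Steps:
g = 38 (g = (-26 + (3*1 + 6)) + 55 = (-26 + (3 + 6)) + 55 = (-26 + 9) + 55 = -17 + 55 = 38)
u = -120/67 (u = -240*1/134 = -120/67 ≈ -1.7910)
g*(u + N(23)) = 38*(-120/67 + 7*23) = 38*(-120/67 + 161) = 38*(10667/67) = 405346/67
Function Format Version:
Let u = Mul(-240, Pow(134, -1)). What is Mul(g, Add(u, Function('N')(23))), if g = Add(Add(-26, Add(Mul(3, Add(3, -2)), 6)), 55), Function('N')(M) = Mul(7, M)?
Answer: Rational(405346, 67) ≈ 6049.9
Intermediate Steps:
g = 38 (g = Add(Add(-26, Add(Mul(3, 1), 6)), 55) = Add(Add(-26, Add(3, 6)), 55) = Add(Add(-26, 9), 55) = Add(-17, 55) = 38)
u = Rational(-120, 67) (u = Mul(-240, Rational(1, 134)) = Rational(-120, 67) ≈ -1.7910)
Mul(g, Add(u, Function('N')(23))) = Mul(38, Add(Rational(-120, 67), Mul(7, 23))) = Mul(38, Add(Rational(-120, 67), 161)) = Mul(38, Rational(10667, 67)) = Rational(405346, 67)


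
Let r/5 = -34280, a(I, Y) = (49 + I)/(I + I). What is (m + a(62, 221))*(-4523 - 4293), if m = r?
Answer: 46842689756/31 ≈ 1.5111e+9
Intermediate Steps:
a(I, Y) = (49 + I)/(2*I) (a(I, Y) = (49 + I)/((2*I)) = (49 + I)*(1/(2*I)) = (49 + I)/(2*I))
r = -171400 (r = 5*(-34280) = -171400)
m = -171400
(m + a(62, 221))*(-4523 - 4293) = (-171400 + (½)*(49 + 62)/62)*(-4523 - 4293) = (-171400 + (½)*(1/62)*111)*(-8816) = (-171400 + 111/124)*(-8816) = -21253489/124*(-8816) = 46842689756/31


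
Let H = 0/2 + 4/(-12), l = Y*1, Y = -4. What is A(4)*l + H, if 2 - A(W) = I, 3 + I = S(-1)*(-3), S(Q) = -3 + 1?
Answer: 11/3 ≈ 3.6667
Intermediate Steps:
S(Q) = -2
l = -4 (l = -4*1 = -4)
H = -⅓ (H = 0*(½) + 4*(-1/12) = 0 - ⅓ = -⅓ ≈ -0.33333)
I = 3 (I = -3 - 2*(-3) = -3 + 6 = 3)
A(W) = -1 (A(W) = 2 - 1*3 = 2 - 3 = -1)
A(4)*l + H = -1*(-4) - ⅓ = 4 - ⅓ = 11/3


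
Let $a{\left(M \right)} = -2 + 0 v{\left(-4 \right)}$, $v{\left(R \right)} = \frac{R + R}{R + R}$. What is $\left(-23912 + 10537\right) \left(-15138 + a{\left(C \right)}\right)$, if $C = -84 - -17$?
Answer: $202497500$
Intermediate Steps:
$C = -67$ ($C = -84 + 17 = -67$)
$v{\left(R \right)} = 1$ ($v{\left(R \right)} = \frac{2 R}{2 R} = 2 R \frac{1}{2 R} = 1$)
$a{\left(M \right)} = -2$ ($a{\left(M \right)} = -2 + 0 \cdot 1 = -2 + 0 = -2$)
$\left(-23912 + 10537\right) \left(-15138 + a{\left(C \right)}\right) = \left(-23912 + 10537\right) \left(-15138 - 2\right) = \left(-13375\right) \left(-15140\right) = 202497500$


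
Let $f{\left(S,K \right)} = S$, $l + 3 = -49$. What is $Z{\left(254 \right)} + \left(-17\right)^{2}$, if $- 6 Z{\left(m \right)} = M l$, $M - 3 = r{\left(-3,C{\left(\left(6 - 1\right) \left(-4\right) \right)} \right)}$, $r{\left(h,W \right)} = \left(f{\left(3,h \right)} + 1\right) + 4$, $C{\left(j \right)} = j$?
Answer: $\frac{1153}{3} \approx 384.33$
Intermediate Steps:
$l = -52$ ($l = -3 - 49 = -52$)
$r{\left(h,W \right)} = 8$ ($r{\left(h,W \right)} = \left(3 + 1\right) + 4 = 4 + 4 = 8$)
$M = 11$ ($M = 3 + 8 = 11$)
$Z{\left(m \right)} = \frac{286}{3}$ ($Z{\left(m \right)} = - \frac{11 \left(-52\right)}{6} = \left(- \frac{1}{6}\right) \left(-572\right) = \frac{286}{3}$)
$Z{\left(254 \right)} + \left(-17\right)^{2} = \frac{286}{3} + \left(-17\right)^{2} = \frac{286}{3} + 289 = \frac{1153}{3}$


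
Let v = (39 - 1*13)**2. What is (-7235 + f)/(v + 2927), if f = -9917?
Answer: -17152/3603 ≈ -4.7605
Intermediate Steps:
v = 676 (v = (39 - 13)**2 = 26**2 = 676)
(-7235 + f)/(v + 2927) = (-7235 - 9917)/(676 + 2927) = -17152/3603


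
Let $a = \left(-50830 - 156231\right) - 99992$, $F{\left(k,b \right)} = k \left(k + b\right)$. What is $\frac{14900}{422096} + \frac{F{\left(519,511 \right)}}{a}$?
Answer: $- \frac{18422064085}{10800486924} \approx -1.7057$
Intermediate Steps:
$F{\left(k,b \right)} = k \left(b + k\right)$
$a = -307053$ ($a = -207061 - 99992 = -307053$)
$\frac{14900}{422096} + \frac{F{\left(519,511 \right)}}{a} = \frac{14900}{422096} + \frac{519 \left(511 + 519\right)}{-307053} = 14900 \cdot \frac{1}{422096} + 519 \cdot 1030 \left(- \frac{1}{307053}\right) = \frac{3725}{105524} + 534570 \left(- \frac{1}{307053}\right) = \frac{3725}{105524} - \frac{178190}{102351} = - \frac{18422064085}{10800486924}$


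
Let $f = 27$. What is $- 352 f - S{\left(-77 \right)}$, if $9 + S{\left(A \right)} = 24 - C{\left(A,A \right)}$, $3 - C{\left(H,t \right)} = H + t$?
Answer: $-9362$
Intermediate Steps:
$C{\left(H,t \right)} = 3 - H - t$ ($C{\left(H,t \right)} = 3 - \left(H + t\right) = 3 - H - t$)
$S{\left(A \right)} = 12 + 2 A$ ($S{\left(A \right)} = -9 - \left(-21 - 2 A\right) = -9 + \left(24 + \left(-3 + 2 A\right)\right) = -9 + \left(21 + 2 A\right) = 12 + 2 A$)
$- 352 f - S{\left(-77 \right)} = \left(-352\right) 27 - \left(12 + 2 \left(-77\right)\right) = -9504 - \left(12 - 154\right) = -9504 - -142 = -9504 + 142 = -9362$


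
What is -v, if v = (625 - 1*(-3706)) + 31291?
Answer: -35622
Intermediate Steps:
v = 35622 (v = (625 + 3706) + 31291 = 4331 + 31291 = 35622)
-v = -1*35622 = -35622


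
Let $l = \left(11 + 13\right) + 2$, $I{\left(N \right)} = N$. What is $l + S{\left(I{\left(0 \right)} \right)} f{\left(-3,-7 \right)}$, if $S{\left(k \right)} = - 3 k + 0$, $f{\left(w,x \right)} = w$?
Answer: $26$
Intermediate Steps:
$S{\left(k \right)} = - 3 k$
$l = 26$ ($l = 24 + 2 = 26$)
$l + S{\left(I{\left(0 \right)} \right)} f{\left(-3,-7 \right)} = 26 + \left(-3\right) 0 \left(-3\right) = 26 + 0 \left(-3\right) = 26 + 0 = 26$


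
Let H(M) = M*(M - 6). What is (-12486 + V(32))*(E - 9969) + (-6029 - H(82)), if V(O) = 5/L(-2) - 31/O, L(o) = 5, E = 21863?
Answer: -2376325973/16 ≈ -1.4852e+8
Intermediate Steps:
H(M) = M*(-6 + M)
V(O) = 1 - 31/O (V(O) = 5/5 - 31/O = 5*(⅕) - 31/O = 1 - 31/O)
(-12486 + V(32))*(E - 9969) + (-6029 - H(82)) = (-12486 + (-31 + 32)/32)*(21863 - 9969) + (-6029 - 82*(-6 + 82)) = (-12486 + (1/32)*1)*11894 + (-6029 - 82*76) = (-12486 + 1/32)*11894 + (-6029 - 1*6232) = -399551/32*11894 + (-6029 - 6232) = -2376129797/16 - 12261 = -2376325973/16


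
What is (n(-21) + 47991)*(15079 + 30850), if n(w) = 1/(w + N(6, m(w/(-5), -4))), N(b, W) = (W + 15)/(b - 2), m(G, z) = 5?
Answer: 35266812295/16 ≈ 2.2042e+9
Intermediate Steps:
N(b, W) = (15 + W)/(-2 + b)
n(w) = 1/(5 + w) (n(w) = 1/(w + (15 + 5)/(-2 + 6)) = 1/(w + 20/4) = 1/(w + (¼)*20) = 1/(w + 5) = 1/(5 + w))
(n(-21) + 47991)*(15079 + 30850) = (1/(5 - 21) + 47991)*(15079 + 30850) = (1/(-16) + 47991)*45929 = (-1/16 + 47991)*45929 = (767855/16)*45929 = 35266812295/16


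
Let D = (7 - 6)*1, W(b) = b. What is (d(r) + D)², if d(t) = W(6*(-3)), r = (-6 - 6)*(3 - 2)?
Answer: 289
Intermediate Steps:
r = -12 (r = -12*1 = -12)
d(t) = -18 (d(t) = 6*(-3) = -18)
D = 1 (D = 1*1 = 1)
(d(r) + D)² = (-18 + 1)² = (-17)² = 289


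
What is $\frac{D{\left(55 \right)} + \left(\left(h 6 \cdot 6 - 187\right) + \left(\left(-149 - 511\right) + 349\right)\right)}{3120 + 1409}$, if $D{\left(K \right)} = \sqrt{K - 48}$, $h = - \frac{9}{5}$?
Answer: $- \frac{402}{3235} + \frac{\sqrt{7}}{4529} \approx -0.12368$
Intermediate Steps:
$h = - \frac{9}{5}$ ($h = \left(-9\right) \frac{1}{5} = - \frac{9}{5} \approx -1.8$)
$D{\left(K \right)} = \sqrt{-48 + K}$
$\frac{D{\left(55 \right)} + \left(\left(h 6 \cdot 6 - 187\right) + \left(\left(-149 - 511\right) + 349\right)\right)}{3120 + 1409} = \frac{\sqrt{-48 + 55} + \left(\left(\left(- \frac{9}{5}\right) 6 \cdot 6 - 187\right) + \left(\left(-149 - 511\right) + 349\right)\right)}{3120 + 1409} = \frac{\sqrt{7} + \left(\left(\left(- \frac{54}{5}\right) 6 - 187\right) + \left(-660 + 349\right)\right)}{4529} = \left(\sqrt{7} - \frac{2814}{5}\right) \frac{1}{4529} = \left(- \frac{2814}{5} + \sqrt{7}\right) \frac{1}{4529} = - \frac{402}{3235} + \frac{\sqrt{7}}{4529}$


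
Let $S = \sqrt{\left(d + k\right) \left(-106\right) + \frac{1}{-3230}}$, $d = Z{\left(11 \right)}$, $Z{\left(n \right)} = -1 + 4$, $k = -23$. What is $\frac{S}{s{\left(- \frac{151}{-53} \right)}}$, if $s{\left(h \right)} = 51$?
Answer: $\frac{\sqrt{22117744770}}{164730} \approx 0.90281$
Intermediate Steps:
$Z{\left(n \right)} = 3$
$d = 3$
$S = \frac{\sqrt{22117744770}}{3230}$ ($S = \sqrt{\left(3 - 23\right) \left(-106\right) + \frac{1}{-3230}} = \sqrt{\left(-20\right) \left(-106\right) - \frac{1}{3230}} = \sqrt{2120 - \frac{1}{3230}} = \sqrt{\frac{6847599}{3230}} = \frac{\sqrt{22117744770}}{3230} \approx 46.043$)
$\frac{S}{s{\left(- \frac{151}{-53} \right)}} = \frac{\frac{1}{3230} \sqrt{22117744770}}{51} = \frac{\sqrt{22117744770}}{3230} \cdot \frac{1}{51} = \frac{\sqrt{22117744770}}{164730}$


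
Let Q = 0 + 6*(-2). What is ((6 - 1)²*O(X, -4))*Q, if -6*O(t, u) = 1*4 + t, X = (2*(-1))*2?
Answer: 0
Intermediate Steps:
X = -4 (X = -2*2 = -4)
O(t, u) = -⅔ - t/6 (O(t, u) = -(1*4 + t)/6 = -(4 + t)/6 = -⅔ - t/6)
Q = -12 (Q = 0 - 12 = -12)
((6 - 1)²*O(X, -4))*Q = ((6 - 1)²*(-⅔ - ⅙*(-4)))*(-12) = (5²*(-⅔ + ⅔))*(-12) = (25*0)*(-12) = 0*(-12) = 0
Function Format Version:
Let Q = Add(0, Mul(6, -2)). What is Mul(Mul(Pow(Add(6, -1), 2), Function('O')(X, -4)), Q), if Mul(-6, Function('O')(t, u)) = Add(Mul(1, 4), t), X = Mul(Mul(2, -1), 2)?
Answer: 0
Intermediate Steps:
X = -4 (X = Mul(-2, 2) = -4)
Function('O')(t, u) = Add(Rational(-2, 3), Mul(Rational(-1, 6), t)) (Function('O')(t, u) = Mul(Rational(-1, 6), Add(Mul(1, 4), t)) = Mul(Rational(-1, 6), Add(4, t)) = Add(Rational(-2, 3), Mul(Rational(-1, 6), t)))
Q = -12 (Q = Add(0, -12) = -12)
Mul(Mul(Pow(Add(6, -1), 2), Function('O')(X, -4)), Q) = Mul(Mul(Pow(Add(6, -1), 2), Add(Rational(-2, 3), Mul(Rational(-1, 6), -4))), -12) = Mul(Mul(Pow(5, 2), Add(Rational(-2, 3), Rational(2, 3))), -12) = Mul(Mul(25, 0), -12) = Mul(0, -12) = 0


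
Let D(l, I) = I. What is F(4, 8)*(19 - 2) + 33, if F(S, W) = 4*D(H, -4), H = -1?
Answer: -239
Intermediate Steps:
F(S, W) = -16 (F(S, W) = 4*(-4) = -16)
F(4, 8)*(19 - 2) + 33 = -16*(19 - 2) + 33 = -16*17 + 33 = -272 + 33 = -239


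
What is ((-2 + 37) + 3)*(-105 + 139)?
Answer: 1292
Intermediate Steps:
((-2 + 37) + 3)*(-105 + 139) = (35 + 3)*34 = 38*34 = 1292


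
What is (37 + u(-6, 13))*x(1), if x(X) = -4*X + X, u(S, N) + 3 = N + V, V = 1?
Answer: -144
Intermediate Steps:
u(S, N) = -2 + N (u(S, N) = -3 + (N + 1) = -3 + (1 + N) = -2 + N)
x(X) = -3*X
(37 + u(-6, 13))*x(1) = (37 + (-2 + 13))*(-3*1) = (37 + 11)*(-3) = 48*(-3) = -144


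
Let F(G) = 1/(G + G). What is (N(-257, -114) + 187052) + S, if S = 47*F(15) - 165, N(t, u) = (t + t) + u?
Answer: 5587817/30 ≈ 1.8626e+5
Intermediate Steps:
N(t, u) = u + 2*t (N(t, u) = 2*t + u = u + 2*t)
F(G) = 1/(2*G)
S = -4903/30 (S = 47*((½)/15) - 165 = 47*((½)*(1/15)) - 165 = 47*(1/30) - 165 = 47/30 - 165 = -4903/30 ≈ -163.43)
(N(-257, -114) + 187052) + S = ((-114 + 2*(-257)) + 187052) - 4903/30 = ((-114 - 514) + 187052) - 4903/30 = (-628 + 187052) - 4903/30 = 186424 - 4903/30 = 5587817/30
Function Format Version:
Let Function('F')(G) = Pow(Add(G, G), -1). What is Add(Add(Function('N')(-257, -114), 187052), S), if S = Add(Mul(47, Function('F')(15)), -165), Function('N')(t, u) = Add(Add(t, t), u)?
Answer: Rational(5587817, 30) ≈ 1.8626e+5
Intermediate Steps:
Function('N')(t, u) = Add(u, Mul(2, t)) (Function('N')(t, u) = Add(Mul(2, t), u) = Add(u, Mul(2, t)))
Function('F')(G) = Mul(Rational(1, 2), Pow(G, -1)) (Function('F')(G) = Pow(Mul(2, G), -1) = Mul(Rational(1, 2), Pow(G, -1)))
S = Rational(-4903, 30) (S = Add(Mul(47, Mul(Rational(1, 2), Pow(15, -1))), -165) = Add(Mul(47, Mul(Rational(1, 2), Rational(1, 15))), -165) = Add(Mul(47, Rational(1, 30)), -165) = Add(Rational(47, 30), -165) = Rational(-4903, 30) ≈ -163.43)
Add(Add(Function('N')(-257, -114), 187052), S) = Add(Add(Add(-114, Mul(2, -257)), 187052), Rational(-4903, 30)) = Add(Add(Add(-114, -514), 187052), Rational(-4903, 30)) = Add(Add(-628, 187052), Rational(-4903, 30)) = Add(186424, Rational(-4903, 30)) = Rational(5587817, 30)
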